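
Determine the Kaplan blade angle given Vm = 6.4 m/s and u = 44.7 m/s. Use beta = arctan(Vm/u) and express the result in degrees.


beta = arctan(6.4 / 44.7) = 8.1480 degrees


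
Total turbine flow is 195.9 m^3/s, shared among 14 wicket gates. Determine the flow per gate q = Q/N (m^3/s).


q = 195.9 / 14 = 13.9929 m^3/s


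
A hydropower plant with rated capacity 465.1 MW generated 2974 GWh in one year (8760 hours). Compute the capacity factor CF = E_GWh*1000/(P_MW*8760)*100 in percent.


CF = 2974 * 1000 / (465.1 * 8760) * 100 = 72.9946 %


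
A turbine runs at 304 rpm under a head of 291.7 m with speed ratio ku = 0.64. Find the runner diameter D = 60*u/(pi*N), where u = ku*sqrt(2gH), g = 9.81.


u = 0.64 * sqrt(2*9.81*291.7) = 48.4170 m/s
D = 60 * 48.4170 / (pi * 304) = 3.0418 m


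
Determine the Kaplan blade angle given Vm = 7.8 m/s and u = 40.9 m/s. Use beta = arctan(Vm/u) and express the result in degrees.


beta = arctan(7.8 / 40.9) = 10.7972 degrees


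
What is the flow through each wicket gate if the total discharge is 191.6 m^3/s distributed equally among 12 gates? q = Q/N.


q = 191.6 / 12 = 15.9667 m^3/s


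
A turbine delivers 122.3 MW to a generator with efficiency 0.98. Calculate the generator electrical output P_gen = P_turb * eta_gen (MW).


P_gen = 122.3 * 0.98 = 119.8540 MW


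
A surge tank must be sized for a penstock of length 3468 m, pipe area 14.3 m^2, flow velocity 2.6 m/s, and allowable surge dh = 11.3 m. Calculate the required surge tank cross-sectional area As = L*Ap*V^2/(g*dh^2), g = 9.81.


As = 3468 * 14.3 * 2.6^2 / (9.81 * 11.3^2) = 267.6307 m^2


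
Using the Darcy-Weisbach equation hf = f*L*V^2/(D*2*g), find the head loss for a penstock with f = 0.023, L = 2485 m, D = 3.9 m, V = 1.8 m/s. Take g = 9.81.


hf = 0.023 * 2485 * 1.8^2 / (3.9 * 2 * 9.81) = 2.4201 m


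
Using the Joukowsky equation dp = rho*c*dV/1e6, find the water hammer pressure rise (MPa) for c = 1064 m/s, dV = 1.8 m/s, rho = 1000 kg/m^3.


dp = 1000 * 1064 * 1.8 / 1e6 = 1.9152 MPa


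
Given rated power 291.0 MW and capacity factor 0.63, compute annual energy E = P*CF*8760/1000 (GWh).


E = 291.0 * 0.63 * 8760 / 1000 = 1605.9708 GWh


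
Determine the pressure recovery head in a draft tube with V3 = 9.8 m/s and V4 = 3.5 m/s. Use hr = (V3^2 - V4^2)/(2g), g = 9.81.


hr = (9.8^2 - 3.5^2) / (2*9.81) = 4.2706 m


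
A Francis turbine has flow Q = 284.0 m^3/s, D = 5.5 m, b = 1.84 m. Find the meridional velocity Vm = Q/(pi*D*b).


Vm = 284.0 / (pi * 5.5 * 1.84) = 8.9328 m/s


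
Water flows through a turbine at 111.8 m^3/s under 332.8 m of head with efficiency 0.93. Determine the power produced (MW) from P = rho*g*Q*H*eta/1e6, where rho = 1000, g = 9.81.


P = 1000 * 9.81 * 111.8 * 332.8 * 0.93 / 1e6 = 339.4510 MW


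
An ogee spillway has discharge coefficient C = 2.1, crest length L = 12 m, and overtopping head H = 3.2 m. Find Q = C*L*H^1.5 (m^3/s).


Q = 2.1 * 12 * 3.2^1.5 = 144.2532 m^3/s


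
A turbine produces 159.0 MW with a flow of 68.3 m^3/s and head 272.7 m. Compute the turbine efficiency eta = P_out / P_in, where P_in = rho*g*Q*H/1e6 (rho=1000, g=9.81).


P_in = 1000 * 9.81 * 68.3 * 272.7 / 1e6 = 182.7153 MW
eta = 159.0 / 182.7153 = 0.8702


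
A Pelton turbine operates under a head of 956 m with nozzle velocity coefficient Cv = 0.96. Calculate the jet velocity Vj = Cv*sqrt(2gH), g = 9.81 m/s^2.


Vj = 0.96 * sqrt(2*9.81*956) = 131.4770 m/s


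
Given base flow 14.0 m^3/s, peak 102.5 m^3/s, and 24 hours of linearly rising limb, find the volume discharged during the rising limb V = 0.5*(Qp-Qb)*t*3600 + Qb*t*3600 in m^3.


V = 0.5*(102.5 - 14.0)*24*3600 + 14.0*24*3600 = 5.0328e+06 m^3


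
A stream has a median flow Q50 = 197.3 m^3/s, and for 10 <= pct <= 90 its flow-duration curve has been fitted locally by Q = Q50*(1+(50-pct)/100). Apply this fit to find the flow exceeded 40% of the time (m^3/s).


Q = 197.3 * (1 + (50 - 40)/100) = 217.0300 m^3/s


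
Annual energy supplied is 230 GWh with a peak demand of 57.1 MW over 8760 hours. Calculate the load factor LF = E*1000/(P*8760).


LF = 230 * 1000 / (57.1 * 8760) = 0.4598


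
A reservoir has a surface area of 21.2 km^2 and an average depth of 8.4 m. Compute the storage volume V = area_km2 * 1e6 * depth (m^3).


V = 21.2 * 1e6 * 8.4 = 1.7808e+08 m^3


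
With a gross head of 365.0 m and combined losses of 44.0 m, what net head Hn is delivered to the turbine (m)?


Hn = 365.0 - 44.0 = 321.0000 m


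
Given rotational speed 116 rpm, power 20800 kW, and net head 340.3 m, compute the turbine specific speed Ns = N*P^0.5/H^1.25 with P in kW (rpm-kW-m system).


Ns = 116 * 20800^0.5 / 340.3^1.25 = 11.4462


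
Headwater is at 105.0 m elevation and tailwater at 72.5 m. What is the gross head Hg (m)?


Hg = 105.0 - 72.5 = 32.5000 m


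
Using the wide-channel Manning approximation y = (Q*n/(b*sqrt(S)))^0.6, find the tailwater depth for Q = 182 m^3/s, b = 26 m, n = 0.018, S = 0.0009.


y = (182 * 0.018 / (26 * 0.0009^0.5))^0.6 = 2.3656 m


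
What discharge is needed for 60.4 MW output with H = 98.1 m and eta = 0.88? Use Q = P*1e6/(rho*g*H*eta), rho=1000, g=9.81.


Q = 60.4 * 1e6 / (1000 * 9.81 * 98.1 * 0.88) = 71.3208 m^3/s


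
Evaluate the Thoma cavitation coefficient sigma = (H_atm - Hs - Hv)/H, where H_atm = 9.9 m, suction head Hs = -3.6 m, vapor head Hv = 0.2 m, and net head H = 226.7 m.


sigma = (9.9 - (-3.6) - 0.2) / 226.7 = 0.0587


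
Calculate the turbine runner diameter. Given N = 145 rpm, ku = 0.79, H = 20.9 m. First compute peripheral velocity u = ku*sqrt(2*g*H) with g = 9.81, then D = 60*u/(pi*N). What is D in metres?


u = 0.79 * sqrt(2*9.81*20.9) = 15.9974 m/s
D = 60 * 15.9974 / (pi * 145) = 2.1071 m


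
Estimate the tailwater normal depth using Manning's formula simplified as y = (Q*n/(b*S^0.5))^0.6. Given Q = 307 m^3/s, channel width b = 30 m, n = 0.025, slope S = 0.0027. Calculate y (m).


y = (307 * 0.025 / (30 * 0.0027^0.5))^0.6 = 2.6023 m


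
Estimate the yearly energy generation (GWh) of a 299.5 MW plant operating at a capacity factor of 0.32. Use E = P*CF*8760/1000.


E = 299.5 * 0.32 * 8760 / 1000 = 839.5584 GWh


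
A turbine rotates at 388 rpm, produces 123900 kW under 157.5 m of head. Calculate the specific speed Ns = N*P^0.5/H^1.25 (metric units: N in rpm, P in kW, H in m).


Ns = 388 * 123900^0.5 / 157.5^1.25 = 244.7748


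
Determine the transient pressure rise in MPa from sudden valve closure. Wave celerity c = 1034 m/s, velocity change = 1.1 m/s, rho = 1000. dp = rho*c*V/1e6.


dp = 1000 * 1034 * 1.1 / 1e6 = 1.1374 MPa


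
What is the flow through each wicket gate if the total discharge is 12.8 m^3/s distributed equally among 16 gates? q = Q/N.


q = 12.8 / 16 = 0.8000 m^3/s


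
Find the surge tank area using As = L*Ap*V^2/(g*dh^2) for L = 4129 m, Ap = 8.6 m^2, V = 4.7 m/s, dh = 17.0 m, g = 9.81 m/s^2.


As = 4129 * 8.6 * 4.7^2 / (9.81 * 17.0^2) = 276.6765 m^2


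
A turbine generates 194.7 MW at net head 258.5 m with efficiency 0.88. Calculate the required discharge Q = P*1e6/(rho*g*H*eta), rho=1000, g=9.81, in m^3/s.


Q = 194.7 * 1e6 / (1000 * 9.81 * 258.5 * 0.88) = 87.2476 m^3/s


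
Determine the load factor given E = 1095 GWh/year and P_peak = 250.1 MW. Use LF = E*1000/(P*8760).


LF = 1095 * 1000 / (250.1 * 8760) = 0.4998


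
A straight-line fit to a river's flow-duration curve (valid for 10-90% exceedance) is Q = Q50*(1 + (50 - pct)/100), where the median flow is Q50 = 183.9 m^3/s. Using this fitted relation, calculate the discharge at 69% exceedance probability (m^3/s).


Q = 183.9 * (1 + (50 - 69)/100) = 148.9590 m^3/s


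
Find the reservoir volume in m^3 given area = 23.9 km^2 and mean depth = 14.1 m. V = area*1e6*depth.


V = 23.9 * 1e6 * 14.1 = 3.3699e+08 m^3


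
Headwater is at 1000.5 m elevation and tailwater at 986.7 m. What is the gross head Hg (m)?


Hg = 1000.5 - 986.7 = 13.8000 m


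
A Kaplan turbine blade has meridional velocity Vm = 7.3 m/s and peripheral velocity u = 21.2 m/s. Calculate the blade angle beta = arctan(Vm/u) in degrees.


beta = arctan(7.3 / 21.2) = 19.0006 degrees


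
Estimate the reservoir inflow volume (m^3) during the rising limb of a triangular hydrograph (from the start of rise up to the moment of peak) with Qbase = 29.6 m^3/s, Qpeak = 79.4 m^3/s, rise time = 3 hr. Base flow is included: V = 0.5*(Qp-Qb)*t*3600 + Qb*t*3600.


V = 0.5*(79.4 - 29.6)*3*3600 + 29.6*3*3600 = 588600.0000 m^3


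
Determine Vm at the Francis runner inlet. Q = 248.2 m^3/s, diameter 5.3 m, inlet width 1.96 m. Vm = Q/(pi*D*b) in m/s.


Vm = 248.2 / (pi * 5.3 * 1.96) = 7.6054 m/s


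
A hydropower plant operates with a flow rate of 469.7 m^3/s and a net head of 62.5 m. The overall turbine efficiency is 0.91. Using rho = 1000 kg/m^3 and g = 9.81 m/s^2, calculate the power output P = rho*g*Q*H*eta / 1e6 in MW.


P = 1000 * 9.81 * 469.7 * 62.5 * 0.91 / 1e6 = 262.0662 MW


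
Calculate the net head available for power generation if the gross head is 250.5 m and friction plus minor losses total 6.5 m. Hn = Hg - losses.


Hn = 250.5 - 6.5 = 244.0000 m


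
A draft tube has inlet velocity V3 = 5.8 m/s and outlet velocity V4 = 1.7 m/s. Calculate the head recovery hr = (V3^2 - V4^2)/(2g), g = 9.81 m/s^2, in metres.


hr = (5.8^2 - 1.7^2) / (2*9.81) = 1.5673 m


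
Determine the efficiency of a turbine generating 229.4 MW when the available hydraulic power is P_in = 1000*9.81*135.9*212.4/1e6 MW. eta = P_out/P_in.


P_in = 1000 * 9.81 * 135.9 * 212.4 / 1e6 = 283.1672 MW
eta = 229.4 / 283.1672 = 0.8101


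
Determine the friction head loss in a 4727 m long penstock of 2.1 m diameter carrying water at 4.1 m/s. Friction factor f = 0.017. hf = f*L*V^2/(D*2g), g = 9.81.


hf = 0.017 * 4727 * 4.1^2 / (2.1 * 2 * 9.81) = 32.7857 m


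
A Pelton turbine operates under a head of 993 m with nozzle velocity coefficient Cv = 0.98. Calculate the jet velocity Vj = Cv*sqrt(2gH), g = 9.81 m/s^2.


Vj = 0.98 * sqrt(2*9.81*993) = 136.7887 m/s


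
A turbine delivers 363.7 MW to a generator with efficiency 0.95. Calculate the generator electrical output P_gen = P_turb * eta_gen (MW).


P_gen = 363.7 * 0.95 = 345.5150 MW


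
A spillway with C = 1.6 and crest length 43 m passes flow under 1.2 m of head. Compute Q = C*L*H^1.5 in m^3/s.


Q = 1.6 * 43 * 1.2^1.5 = 90.4399 m^3/s


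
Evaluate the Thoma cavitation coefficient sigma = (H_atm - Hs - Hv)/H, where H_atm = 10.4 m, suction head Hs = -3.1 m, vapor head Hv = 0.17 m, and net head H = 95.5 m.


sigma = (10.4 - (-3.1) - 0.17) / 95.5 = 0.1396


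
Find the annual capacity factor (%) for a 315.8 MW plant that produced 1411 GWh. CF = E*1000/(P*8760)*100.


CF = 1411 * 1000 / (315.8 * 8760) * 100 = 51.0048 %


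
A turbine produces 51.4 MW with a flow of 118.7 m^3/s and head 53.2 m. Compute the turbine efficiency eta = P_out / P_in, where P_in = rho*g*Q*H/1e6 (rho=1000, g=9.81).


P_in = 1000 * 9.81 * 118.7 * 53.2 / 1e6 = 61.9486 MW
eta = 51.4 / 61.9486 = 0.8297


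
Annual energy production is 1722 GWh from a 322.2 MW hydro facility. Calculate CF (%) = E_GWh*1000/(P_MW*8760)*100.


CF = 1722 * 1000 / (322.2 * 8760) * 100 = 61.0103 %


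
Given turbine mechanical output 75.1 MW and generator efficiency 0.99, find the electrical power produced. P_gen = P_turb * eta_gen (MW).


P_gen = 75.1 * 0.99 = 74.3490 MW


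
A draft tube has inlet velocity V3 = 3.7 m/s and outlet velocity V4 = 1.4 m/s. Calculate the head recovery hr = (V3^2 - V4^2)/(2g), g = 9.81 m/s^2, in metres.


hr = (3.7^2 - 1.4^2) / (2*9.81) = 0.5979 m


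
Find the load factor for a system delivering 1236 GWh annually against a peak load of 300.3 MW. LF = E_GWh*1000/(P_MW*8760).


LF = 1236 * 1000 / (300.3 * 8760) = 0.4698


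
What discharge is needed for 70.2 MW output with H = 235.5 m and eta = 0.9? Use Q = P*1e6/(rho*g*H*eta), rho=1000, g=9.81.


Q = 70.2 * 1e6 / (1000 * 9.81 * 235.5 * 0.9) = 33.7625 m^3/s


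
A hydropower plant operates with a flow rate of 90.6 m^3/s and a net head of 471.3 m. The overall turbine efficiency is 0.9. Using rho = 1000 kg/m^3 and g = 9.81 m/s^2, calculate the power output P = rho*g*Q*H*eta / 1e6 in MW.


P = 1000 * 9.81 * 90.6 * 471.3 * 0.9 / 1e6 = 376.9964 MW


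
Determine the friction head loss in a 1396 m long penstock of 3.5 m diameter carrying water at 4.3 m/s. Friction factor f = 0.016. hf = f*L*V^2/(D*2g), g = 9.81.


hf = 0.016 * 1396 * 4.3^2 / (3.5 * 2 * 9.81) = 6.0142 m


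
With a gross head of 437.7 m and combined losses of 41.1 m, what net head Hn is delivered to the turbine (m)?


Hn = 437.7 - 41.1 = 396.6000 m


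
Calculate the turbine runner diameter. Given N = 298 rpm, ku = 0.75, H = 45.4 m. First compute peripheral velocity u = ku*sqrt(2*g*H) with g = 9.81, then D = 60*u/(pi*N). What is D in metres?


u = 0.75 * sqrt(2*9.81*45.4) = 22.3841 m/s
D = 60 * 22.3841 / (pi * 298) = 1.4346 m


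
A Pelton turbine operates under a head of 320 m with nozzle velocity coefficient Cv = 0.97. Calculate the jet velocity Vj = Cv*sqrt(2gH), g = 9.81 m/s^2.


Vj = 0.97 * sqrt(2*9.81*320) = 76.8593 m/s


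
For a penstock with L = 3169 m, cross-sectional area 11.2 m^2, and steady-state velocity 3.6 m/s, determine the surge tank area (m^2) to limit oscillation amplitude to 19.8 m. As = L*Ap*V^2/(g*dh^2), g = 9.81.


As = 3169 * 11.2 * 3.6^2 / (9.81 * 19.8^2) = 119.6040 m^2


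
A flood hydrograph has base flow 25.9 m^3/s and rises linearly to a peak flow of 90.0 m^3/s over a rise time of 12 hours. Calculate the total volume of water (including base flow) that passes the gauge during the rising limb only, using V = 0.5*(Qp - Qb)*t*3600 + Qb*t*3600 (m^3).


V = 0.5*(90.0 - 25.9)*12*3600 + 25.9*12*3600 = 2.5034e+06 m^3


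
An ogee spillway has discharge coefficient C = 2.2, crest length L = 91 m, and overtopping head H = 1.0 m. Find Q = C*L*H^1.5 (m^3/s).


Q = 2.2 * 91 * 1.0^1.5 = 200.2000 m^3/s


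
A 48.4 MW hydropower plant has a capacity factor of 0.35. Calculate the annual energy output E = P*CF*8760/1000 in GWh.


E = 48.4 * 0.35 * 8760 / 1000 = 148.3944 GWh


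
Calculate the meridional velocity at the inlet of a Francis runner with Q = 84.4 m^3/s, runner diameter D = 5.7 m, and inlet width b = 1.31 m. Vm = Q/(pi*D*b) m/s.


Vm = 84.4 / (pi * 5.7 * 1.31) = 3.5979 m/s


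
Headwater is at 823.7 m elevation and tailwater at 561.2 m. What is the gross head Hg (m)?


Hg = 823.7 - 561.2 = 262.5000 m


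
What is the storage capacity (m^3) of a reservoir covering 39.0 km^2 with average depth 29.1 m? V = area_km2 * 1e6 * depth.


V = 39.0 * 1e6 * 29.1 = 1.1349e+09 m^3


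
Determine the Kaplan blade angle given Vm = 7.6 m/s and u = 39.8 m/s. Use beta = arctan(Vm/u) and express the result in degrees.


beta = arctan(7.6 / 39.8) = 10.8108 degrees


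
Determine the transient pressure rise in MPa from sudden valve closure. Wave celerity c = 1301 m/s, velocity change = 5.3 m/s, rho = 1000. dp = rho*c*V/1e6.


dp = 1000 * 1301 * 5.3 / 1e6 = 6.8953 MPa


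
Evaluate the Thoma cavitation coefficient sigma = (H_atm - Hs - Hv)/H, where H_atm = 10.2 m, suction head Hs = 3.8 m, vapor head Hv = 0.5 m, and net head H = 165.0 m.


sigma = (10.2 - 3.8 - 0.5) / 165.0 = 0.0358


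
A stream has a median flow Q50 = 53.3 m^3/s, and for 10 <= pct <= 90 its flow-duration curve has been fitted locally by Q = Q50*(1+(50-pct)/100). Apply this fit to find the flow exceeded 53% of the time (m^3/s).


Q = 53.3 * (1 + (50 - 53)/100) = 51.7010 m^3/s


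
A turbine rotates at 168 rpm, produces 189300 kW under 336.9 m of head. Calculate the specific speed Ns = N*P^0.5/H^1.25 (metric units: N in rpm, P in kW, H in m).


Ns = 168 * 189300^0.5 / 336.9^1.25 = 50.6417


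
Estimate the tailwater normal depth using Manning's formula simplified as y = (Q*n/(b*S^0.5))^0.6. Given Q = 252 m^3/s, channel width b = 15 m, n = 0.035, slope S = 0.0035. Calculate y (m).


y = (252 * 0.035 / (15 * 0.0035^0.5))^0.6 = 3.9665 m


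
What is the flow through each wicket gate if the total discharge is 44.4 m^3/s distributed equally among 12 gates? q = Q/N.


q = 44.4 / 12 = 3.7000 m^3/s


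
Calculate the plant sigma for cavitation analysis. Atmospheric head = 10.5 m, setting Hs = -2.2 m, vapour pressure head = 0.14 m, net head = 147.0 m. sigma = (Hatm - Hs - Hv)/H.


sigma = (10.5 - (-2.2) - 0.14) / 147.0 = 0.0854


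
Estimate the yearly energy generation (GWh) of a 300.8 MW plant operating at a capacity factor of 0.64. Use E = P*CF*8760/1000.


E = 300.8 * 0.64 * 8760 / 1000 = 1686.4051 GWh


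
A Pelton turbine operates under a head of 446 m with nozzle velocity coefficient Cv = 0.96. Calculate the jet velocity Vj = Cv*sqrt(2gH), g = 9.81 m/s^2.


Vj = 0.96 * sqrt(2*9.81*446) = 89.8024 m/s


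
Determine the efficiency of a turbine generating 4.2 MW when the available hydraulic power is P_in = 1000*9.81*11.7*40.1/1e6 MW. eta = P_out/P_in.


P_in = 1000 * 9.81 * 11.7 * 40.1 / 1e6 = 4.6026 MW
eta = 4.2 / 4.6026 = 0.9125


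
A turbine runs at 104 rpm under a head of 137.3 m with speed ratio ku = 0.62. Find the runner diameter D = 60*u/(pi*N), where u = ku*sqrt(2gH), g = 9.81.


u = 0.62 * sqrt(2*9.81*137.3) = 32.1793 m/s
D = 60 * 32.1793 / (pi * 104) = 5.9094 m


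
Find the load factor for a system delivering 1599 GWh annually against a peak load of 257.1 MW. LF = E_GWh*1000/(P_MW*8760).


LF = 1599 * 1000 / (257.1 * 8760) = 0.7100


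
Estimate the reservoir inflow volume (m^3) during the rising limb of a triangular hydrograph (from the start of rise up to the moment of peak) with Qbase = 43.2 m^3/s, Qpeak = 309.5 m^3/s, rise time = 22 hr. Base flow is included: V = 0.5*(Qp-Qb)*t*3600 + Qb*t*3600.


V = 0.5*(309.5 - 43.2)*22*3600 + 43.2*22*3600 = 1.3967e+07 m^3


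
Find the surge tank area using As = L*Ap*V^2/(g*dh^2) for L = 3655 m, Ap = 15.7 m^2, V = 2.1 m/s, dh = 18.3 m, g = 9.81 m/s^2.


As = 3655 * 15.7 * 2.1^2 / (9.81 * 18.3^2) = 77.0290 m^2


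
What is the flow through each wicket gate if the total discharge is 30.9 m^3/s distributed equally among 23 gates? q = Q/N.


q = 30.9 / 23 = 1.3435 m^3/s


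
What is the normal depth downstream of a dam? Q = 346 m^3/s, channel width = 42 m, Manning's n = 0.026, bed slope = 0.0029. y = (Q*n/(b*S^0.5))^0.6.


y = (346 * 0.026 / (42 * 0.0029^0.5))^0.6 = 2.2896 m


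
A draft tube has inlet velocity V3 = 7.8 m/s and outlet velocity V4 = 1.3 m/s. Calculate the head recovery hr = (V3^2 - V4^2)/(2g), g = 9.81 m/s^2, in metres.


hr = (7.8^2 - 1.3^2) / (2*9.81) = 3.0148 m


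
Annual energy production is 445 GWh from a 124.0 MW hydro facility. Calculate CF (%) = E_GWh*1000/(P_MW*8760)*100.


CF = 445 * 1000 / (124.0 * 8760) * 100 = 40.9670 %


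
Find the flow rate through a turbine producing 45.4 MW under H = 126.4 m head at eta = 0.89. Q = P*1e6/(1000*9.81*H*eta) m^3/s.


Q = 45.4 * 1e6 / (1000 * 9.81 * 126.4 * 0.89) = 41.1386 m^3/s


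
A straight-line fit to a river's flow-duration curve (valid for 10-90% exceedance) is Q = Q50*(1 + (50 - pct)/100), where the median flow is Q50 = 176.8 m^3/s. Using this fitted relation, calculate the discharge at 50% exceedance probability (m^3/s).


Q = 176.8 * (1 + (50 - 50)/100) = 176.8000 m^3/s


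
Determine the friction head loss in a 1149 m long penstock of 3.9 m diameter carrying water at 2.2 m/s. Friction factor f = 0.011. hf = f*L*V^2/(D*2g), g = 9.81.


hf = 0.011 * 1149 * 2.2^2 / (3.9 * 2 * 9.81) = 0.7995 m


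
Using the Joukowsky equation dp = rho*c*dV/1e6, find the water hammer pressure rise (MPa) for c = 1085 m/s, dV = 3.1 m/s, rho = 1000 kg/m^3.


dp = 1000 * 1085 * 3.1 / 1e6 = 3.3635 MPa


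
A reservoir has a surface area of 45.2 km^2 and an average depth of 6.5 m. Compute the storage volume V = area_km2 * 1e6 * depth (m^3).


V = 45.2 * 1e6 * 6.5 = 2.9380e+08 m^3


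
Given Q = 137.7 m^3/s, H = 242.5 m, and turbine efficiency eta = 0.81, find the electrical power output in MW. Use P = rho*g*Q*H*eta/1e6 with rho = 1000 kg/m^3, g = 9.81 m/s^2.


P = 1000 * 9.81 * 137.7 * 242.5 * 0.81 / 1e6 = 265.3382 MW


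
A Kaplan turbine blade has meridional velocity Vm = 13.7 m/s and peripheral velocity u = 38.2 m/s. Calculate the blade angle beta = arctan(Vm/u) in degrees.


beta = arctan(13.7 / 38.2) = 19.7298 degrees


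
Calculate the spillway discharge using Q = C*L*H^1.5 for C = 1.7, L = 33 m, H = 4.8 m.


Q = 1.7 * 33 * 4.8^1.5 = 589.9629 m^3/s


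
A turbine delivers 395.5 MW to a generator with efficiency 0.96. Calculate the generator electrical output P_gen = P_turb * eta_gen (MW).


P_gen = 395.5 * 0.96 = 379.6800 MW


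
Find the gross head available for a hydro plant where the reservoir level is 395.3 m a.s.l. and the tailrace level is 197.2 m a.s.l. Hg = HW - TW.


Hg = 395.3 - 197.2 = 198.1000 m


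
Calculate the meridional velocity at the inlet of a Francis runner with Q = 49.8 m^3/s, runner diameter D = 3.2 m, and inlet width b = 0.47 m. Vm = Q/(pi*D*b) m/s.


Vm = 49.8 / (pi * 3.2 * 0.47) = 10.5398 m/s


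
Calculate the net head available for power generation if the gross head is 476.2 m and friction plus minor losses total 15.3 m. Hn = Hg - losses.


Hn = 476.2 - 15.3 = 460.9000 m


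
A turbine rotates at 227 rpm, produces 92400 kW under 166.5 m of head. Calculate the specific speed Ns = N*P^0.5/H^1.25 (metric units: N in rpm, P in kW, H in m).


Ns = 227 * 92400^0.5 / 166.5^1.25 = 115.3703


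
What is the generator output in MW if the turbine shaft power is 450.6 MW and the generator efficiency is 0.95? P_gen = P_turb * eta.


P_gen = 450.6 * 0.95 = 428.0700 MW


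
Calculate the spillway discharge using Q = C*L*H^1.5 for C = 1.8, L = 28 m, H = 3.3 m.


Q = 1.8 * 28 * 3.3^1.5 = 302.1353 m^3/s


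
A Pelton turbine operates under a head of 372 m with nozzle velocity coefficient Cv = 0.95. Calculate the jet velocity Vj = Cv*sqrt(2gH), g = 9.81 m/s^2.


Vj = 0.95 * sqrt(2*9.81*372) = 81.1605 m/s


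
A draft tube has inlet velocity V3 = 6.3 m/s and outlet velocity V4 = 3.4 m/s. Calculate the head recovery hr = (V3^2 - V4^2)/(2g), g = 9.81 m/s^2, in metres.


hr = (6.3^2 - 3.4^2) / (2*9.81) = 1.4337 m


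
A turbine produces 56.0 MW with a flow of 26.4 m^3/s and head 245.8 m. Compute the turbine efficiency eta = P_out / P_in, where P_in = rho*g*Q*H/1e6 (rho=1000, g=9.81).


P_in = 1000 * 9.81 * 26.4 * 245.8 / 1e6 = 63.6583 MW
eta = 56.0 / 63.6583 = 0.8797


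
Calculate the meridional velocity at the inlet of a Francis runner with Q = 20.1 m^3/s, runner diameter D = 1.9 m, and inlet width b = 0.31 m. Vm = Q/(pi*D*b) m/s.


Vm = 20.1 / (pi * 1.9 * 0.31) = 10.8625 m/s


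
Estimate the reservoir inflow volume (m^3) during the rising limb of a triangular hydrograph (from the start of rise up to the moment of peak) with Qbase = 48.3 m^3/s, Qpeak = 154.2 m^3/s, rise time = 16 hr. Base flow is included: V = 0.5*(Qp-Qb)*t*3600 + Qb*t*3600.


V = 0.5*(154.2 - 48.3)*16*3600 + 48.3*16*3600 = 5.8320e+06 m^3


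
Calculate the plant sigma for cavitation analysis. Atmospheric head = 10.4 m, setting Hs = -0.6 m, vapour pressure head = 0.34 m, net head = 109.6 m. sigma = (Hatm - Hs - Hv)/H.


sigma = (10.4 - (-0.6) - 0.34) / 109.6 = 0.0973


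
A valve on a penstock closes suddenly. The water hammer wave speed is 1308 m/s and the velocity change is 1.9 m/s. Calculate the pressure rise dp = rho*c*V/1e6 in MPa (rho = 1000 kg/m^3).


dp = 1000 * 1308 * 1.9 / 1e6 = 2.4852 MPa


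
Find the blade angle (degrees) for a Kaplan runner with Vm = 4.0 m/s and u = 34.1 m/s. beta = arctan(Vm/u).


beta = arctan(4.0 / 34.1) = 6.6903 degrees


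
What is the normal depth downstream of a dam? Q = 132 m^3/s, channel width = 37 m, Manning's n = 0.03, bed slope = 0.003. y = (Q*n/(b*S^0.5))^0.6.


y = (132 * 0.03 / (37 * 0.003^0.5))^0.6 = 1.4947 m


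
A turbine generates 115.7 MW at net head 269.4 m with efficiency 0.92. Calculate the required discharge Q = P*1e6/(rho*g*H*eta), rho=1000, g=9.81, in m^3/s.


Q = 115.7 * 1e6 / (1000 * 9.81 * 269.4 * 0.92) = 47.5860 m^3/s


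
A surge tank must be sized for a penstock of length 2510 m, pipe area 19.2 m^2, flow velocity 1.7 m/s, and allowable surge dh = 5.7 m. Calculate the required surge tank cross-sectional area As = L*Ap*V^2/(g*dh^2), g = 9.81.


As = 2510 * 19.2 * 1.7^2 / (9.81 * 5.7^2) = 436.9725 m^2


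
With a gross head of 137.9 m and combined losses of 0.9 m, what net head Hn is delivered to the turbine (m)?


Hn = 137.9 - 0.9 = 137.0000 m


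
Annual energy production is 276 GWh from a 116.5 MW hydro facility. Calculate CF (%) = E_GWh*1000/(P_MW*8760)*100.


CF = 276 * 1000 / (116.5 * 8760) * 100 = 27.0445 %


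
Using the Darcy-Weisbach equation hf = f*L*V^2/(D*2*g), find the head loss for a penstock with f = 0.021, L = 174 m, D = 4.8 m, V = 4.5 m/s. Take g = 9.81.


hf = 0.021 * 174 * 4.5^2 / (4.8 * 2 * 9.81) = 0.7857 m


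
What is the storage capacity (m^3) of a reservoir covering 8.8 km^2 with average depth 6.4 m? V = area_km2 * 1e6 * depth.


V = 8.8 * 1e6 * 6.4 = 5.6320e+07 m^3


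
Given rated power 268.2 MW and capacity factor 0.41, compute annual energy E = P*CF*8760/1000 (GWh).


E = 268.2 * 0.41 * 8760 / 1000 = 963.2671 GWh


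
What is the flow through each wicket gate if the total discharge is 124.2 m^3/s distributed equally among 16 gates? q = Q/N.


q = 124.2 / 16 = 7.7625 m^3/s


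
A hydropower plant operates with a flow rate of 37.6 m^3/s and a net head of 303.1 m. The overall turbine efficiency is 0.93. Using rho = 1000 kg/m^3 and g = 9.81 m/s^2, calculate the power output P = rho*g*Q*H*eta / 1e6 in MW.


P = 1000 * 9.81 * 37.6 * 303.1 * 0.93 / 1e6 = 103.9742 MW


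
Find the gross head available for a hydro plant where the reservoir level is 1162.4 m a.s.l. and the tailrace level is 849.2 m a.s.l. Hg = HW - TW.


Hg = 1162.4 - 849.2 = 313.2000 m


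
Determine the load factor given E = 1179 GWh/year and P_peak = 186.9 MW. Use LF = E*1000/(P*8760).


LF = 1179 * 1000 / (186.9 * 8760) = 0.7201


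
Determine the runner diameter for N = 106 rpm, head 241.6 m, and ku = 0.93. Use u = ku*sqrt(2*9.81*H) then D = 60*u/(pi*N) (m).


u = 0.93 * sqrt(2*9.81*241.6) = 64.0296 m/s
D = 60 * 64.0296 / (pi * 106) = 11.5366 m


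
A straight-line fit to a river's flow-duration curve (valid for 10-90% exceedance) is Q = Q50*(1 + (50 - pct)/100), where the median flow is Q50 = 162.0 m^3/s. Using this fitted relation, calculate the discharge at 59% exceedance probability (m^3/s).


Q = 162.0 * (1 + (50 - 59)/100) = 147.4200 m^3/s


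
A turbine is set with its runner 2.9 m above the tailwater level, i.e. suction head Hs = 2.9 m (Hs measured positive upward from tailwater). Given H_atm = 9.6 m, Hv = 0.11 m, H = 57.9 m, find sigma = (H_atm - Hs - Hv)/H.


sigma = (9.6 - 2.9 - 0.11) / 57.9 = 0.1138


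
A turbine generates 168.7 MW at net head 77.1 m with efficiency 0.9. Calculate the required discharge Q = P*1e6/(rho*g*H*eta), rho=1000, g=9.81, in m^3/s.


Q = 168.7 * 1e6 / (1000 * 9.81 * 77.1 * 0.9) = 247.8273 m^3/s


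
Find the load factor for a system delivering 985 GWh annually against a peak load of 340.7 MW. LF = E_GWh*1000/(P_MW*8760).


LF = 985 * 1000 / (340.7 * 8760) = 0.3300


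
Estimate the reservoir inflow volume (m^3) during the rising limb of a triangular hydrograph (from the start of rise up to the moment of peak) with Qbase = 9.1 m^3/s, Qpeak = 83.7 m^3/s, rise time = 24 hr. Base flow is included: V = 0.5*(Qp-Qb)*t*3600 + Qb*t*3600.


V = 0.5*(83.7 - 9.1)*24*3600 + 9.1*24*3600 = 4.0090e+06 m^3


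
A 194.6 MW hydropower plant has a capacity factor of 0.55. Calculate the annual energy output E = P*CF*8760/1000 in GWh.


E = 194.6 * 0.55 * 8760 / 1000 = 937.5828 GWh


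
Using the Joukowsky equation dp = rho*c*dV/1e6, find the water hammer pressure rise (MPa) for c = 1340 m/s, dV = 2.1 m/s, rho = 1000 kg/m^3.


dp = 1000 * 1340 * 2.1 / 1e6 = 2.8140 MPa


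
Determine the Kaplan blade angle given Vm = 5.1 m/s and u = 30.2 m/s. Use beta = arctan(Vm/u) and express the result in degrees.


beta = arctan(5.1 / 30.2) = 9.5853 degrees


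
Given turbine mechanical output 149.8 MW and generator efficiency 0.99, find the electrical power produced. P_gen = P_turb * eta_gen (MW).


P_gen = 149.8 * 0.99 = 148.3020 MW


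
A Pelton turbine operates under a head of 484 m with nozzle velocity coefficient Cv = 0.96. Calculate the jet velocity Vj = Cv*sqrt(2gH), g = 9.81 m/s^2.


Vj = 0.96 * sqrt(2*9.81*484) = 93.5499 m/s


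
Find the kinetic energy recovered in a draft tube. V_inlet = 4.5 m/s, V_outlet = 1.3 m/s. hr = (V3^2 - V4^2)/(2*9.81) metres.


hr = (4.5^2 - 1.3^2) / (2*9.81) = 0.9460 m


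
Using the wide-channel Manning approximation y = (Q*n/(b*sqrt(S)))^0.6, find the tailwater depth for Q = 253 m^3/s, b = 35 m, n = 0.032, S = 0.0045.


y = (253 * 0.032 / (35 * 0.0045^0.5))^0.6 = 2.1016 m


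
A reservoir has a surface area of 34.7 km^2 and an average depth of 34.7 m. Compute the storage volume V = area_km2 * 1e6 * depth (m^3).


V = 34.7 * 1e6 * 34.7 = 1.2041e+09 m^3


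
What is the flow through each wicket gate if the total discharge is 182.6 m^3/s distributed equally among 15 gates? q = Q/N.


q = 182.6 / 15 = 12.1733 m^3/s


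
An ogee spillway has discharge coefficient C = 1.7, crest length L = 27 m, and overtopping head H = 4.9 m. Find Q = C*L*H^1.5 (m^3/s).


Q = 1.7 * 27 * 4.9^1.5 = 497.8595 m^3/s


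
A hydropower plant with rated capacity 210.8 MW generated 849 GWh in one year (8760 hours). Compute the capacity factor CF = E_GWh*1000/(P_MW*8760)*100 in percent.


CF = 849 * 1000 / (210.8 * 8760) * 100 = 45.9762 %


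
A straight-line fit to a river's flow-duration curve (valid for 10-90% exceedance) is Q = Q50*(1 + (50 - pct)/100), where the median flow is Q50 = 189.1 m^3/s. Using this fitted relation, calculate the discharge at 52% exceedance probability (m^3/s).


Q = 189.1 * (1 + (50 - 52)/100) = 185.3180 m^3/s


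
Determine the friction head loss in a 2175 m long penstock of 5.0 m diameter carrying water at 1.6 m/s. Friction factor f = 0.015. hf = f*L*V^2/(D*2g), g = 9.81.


hf = 0.015 * 2175 * 1.6^2 / (5.0 * 2 * 9.81) = 0.8514 m


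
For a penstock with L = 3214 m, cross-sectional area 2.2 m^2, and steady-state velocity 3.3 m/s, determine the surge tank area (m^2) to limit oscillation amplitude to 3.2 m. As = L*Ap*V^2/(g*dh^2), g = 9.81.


As = 3214 * 2.2 * 3.3^2 / (9.81 * 3.2^2) = 766.5270 m^2


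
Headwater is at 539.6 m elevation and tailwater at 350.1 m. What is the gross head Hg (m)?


Hg = 539.6 - 350.1 = 189.5000 m


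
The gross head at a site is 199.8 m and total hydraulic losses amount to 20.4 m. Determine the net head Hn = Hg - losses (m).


Hn = 199.8 - 20.4 = 179.4000 m


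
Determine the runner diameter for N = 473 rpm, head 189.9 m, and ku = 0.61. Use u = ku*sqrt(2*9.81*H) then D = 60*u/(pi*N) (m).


u = 0.61 * sqrt(2*9.81*189.9) = 37.2342 m/s
D = 60 * 37.2342 / (pi * 473) = 1.5034 m


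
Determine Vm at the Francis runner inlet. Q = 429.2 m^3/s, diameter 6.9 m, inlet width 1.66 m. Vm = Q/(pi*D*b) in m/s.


Vm = 429.2 / (pi * 6.9 * 1.66) = 11.9276 m/s


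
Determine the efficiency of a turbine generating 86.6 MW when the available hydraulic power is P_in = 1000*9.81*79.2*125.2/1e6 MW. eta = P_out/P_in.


P_in = 1000 * 9.81 * 79.2 * 125.2 / 1e6 = 97.2744 MW
eta = 86.6 / 97.2744 = 0.8903


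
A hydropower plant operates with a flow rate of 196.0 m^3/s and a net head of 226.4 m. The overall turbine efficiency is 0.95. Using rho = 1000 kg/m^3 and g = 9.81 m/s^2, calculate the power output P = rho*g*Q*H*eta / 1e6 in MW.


P = 1000 * 9.81 * 196.0 * 226.4 * 0.95 / 1e6 = 413.5472 MW


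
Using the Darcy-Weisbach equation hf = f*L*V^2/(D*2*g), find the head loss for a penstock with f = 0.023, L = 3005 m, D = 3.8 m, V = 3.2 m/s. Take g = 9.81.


hf = 0.023 * 3005 * 3.2^2 / (3.8 * 2 * 9.81) = 9.4927 m


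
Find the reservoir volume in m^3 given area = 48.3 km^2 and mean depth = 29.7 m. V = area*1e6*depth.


V = 48.3 * 1e6 * 29.7 = 1.4345e+09 m^3


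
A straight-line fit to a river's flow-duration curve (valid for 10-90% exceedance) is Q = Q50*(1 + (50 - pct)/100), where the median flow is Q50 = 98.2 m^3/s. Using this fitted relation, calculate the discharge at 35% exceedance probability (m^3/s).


Q = 98.2 * (1 + (50 - 35)/100) = 112.9300 m^3/s


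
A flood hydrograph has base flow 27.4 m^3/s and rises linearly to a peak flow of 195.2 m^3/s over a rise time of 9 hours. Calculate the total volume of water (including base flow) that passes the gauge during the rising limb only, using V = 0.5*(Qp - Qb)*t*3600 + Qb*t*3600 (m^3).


V = 0.5*(195.2 - 27.4)*9*3600 + 27.4*9*3600 = 3.6061e+06 m^3


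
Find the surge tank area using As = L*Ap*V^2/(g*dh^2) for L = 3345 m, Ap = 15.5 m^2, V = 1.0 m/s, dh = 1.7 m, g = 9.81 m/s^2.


As = 3345 * 15.5 * 1.0^2 / (9.81 * 1.7^2) = 1828.7779 m^2


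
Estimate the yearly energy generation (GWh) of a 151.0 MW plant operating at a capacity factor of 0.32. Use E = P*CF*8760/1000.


E = 151.0 * 0.32 * 8760 / 1000 = 423.2832 GWh


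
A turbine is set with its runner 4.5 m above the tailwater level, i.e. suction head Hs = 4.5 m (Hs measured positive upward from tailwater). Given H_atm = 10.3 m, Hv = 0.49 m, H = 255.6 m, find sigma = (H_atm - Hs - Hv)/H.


sigma = (10.3 - 4.5 - 0.49) / 255.6 = 0.0208


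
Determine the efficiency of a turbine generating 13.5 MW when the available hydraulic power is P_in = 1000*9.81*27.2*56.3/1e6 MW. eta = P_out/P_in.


P_in = 1000 * 9.81 * 27.2 * 56.3 / 1e6 = 15.0226 MW
eta = 13.5 / 15.0226 = 0.8986


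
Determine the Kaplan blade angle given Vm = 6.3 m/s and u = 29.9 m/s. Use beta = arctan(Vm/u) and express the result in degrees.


beta = arctan(6.3 / 29.9) = 11.8983 degrees


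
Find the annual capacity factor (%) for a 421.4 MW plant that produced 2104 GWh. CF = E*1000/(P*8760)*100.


CF = 2104 * 1000 / (421.4 * 8760) * 100 = 56.9964 %


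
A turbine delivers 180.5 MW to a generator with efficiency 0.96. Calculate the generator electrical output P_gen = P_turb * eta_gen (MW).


P_gen = 180.5 * 0.96 = 173.2800 MW


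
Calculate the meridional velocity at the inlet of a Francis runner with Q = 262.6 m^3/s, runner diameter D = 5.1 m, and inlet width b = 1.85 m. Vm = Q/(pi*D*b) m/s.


Vm = 262.6 / (pi * 5.1 * 1.85) = 8.8594 m/s


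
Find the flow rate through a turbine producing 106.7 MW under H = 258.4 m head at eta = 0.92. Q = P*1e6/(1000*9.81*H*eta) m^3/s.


Q = 106.7 * 1e6 / (1000 * 9.81 * 258.4 * 0.92) = 45.7525 m^3/s


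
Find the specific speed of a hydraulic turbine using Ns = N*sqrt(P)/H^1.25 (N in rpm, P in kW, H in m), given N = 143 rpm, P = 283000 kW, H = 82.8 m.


Ns = 143 * 283000^0.5 / 82.8^1.25 = 304.5730


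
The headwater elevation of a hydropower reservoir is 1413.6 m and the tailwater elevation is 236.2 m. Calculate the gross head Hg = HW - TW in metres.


Hg = 1413.6 - 236.2 = 1177.4000 m


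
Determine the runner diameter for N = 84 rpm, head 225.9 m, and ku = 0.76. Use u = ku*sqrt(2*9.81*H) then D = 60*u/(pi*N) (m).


u = 0.76 * sqrt(2*9.81*225.9) = 50.5966 m/s
D = 60 * 50.5966 / (pi * 84) = 11.5039 m


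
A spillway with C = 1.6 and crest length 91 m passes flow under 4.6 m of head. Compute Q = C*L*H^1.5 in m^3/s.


Q = 1.6 * 91 * 4.6^1.5 = 1436.4752 m^3/s


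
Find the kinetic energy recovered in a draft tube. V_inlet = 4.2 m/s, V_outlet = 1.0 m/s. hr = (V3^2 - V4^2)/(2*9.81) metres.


hr = (4.2^2 - 1.0^2) / (2*9.81) = 0.8481 m


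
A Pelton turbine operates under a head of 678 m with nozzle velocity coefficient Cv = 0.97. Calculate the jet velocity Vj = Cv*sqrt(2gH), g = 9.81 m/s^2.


Vj = 0.97 * sqrt(2*9.81*678) = 111.8758 m/s


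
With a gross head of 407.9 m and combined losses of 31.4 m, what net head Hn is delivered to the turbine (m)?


Hn = 407.9 - 31.4 = 376.5000 m


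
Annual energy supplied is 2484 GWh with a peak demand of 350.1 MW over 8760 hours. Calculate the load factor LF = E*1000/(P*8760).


LF = 2484 * 1000 / (350.1 * 8760) = 0.8099


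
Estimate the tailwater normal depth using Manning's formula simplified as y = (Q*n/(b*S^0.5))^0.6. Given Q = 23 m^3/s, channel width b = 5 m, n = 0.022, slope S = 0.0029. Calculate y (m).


y = (23 * 0.022 / (5 * 0.0029^0.5))^0.6 = 1.4601 m


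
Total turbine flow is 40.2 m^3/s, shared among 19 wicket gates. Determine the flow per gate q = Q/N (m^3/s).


q = 40.2 / 19 = 2.1158 m^3/s


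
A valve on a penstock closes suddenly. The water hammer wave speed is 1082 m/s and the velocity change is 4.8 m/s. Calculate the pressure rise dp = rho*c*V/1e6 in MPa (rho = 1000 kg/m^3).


dp = 1000 * 1082 * 4.8 / 1e6 = 5.1936 MPa


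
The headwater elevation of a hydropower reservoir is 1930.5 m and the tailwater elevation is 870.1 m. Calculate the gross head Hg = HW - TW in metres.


Hg = 1930.5 - 870.1 = 1060.4000 m


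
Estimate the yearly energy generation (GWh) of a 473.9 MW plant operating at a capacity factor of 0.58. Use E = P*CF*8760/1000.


E = 473.9 * 0.58 * 8760 / 1000 = 2407.7911 GWh


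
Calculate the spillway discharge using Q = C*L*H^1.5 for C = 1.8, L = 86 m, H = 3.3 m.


Q = 1.8 * 86 * 3.3^1.5 = 927.9869 m^3/s


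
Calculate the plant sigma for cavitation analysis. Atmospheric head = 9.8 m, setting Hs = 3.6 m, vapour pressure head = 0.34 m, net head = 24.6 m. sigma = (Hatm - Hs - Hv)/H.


sigma = (9.8 - 3.6 - 0.34) / 24.6 = 0.2382


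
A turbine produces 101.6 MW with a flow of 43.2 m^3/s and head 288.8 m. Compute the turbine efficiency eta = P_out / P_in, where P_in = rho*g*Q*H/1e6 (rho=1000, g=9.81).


P_in = 1000 * 9.81 * 43.2 * 288.8 / 1e6 = 122.3911 MW
eta = 101.6 / 122.3911 = 0.8301


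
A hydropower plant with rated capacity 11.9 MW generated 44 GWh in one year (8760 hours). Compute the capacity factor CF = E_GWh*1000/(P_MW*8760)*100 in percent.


CF = 44 * 1000 / (11.9 * 8760) * 100 = 42.2087 %


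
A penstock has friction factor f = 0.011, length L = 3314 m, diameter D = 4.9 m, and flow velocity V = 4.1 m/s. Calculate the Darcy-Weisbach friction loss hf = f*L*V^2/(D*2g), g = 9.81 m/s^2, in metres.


hf = 0.011 * 3314 * 4.1^2 / (4.9 * 2 * 9.81) = 6.3741 m


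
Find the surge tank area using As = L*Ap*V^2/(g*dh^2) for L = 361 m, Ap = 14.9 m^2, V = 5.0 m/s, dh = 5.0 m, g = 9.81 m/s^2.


As = 361 * 14.9 * 5.0^2 / (9.81 * 5.0^2) = 548.3078 m^2


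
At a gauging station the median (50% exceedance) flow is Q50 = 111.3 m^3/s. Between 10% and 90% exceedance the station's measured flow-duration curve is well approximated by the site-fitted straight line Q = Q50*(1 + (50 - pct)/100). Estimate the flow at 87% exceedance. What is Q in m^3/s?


Q = 111.3 * (1 + (50 - 87)/100) = 70.1190 m^3/s


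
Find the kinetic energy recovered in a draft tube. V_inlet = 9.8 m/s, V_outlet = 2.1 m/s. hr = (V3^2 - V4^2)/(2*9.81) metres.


hr = (9.8^2 - 2.1^2) / (2*9.81) = 4.6702 m


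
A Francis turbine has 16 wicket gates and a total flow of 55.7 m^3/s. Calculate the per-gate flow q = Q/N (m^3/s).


q = 55.7 / 16 = 3.4813 m^3/s
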